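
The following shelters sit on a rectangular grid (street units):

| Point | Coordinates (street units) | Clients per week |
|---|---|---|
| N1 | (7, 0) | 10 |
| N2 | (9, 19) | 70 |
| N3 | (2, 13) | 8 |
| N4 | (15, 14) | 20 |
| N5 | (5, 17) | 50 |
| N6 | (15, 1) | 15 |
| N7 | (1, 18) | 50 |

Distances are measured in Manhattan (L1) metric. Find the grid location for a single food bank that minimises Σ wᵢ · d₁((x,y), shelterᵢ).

(7, 18)

Manhattan distance separates: Σwᵢ(|x−xᵢ|+|y−yᵢ|) = Σwᵢ|x−xᵢ| + Σwᵢ|y−yᵢ|, so x and y are optimised independently as 1-D weighted medians.
Total weight W = 223; half = 111.5.
x-coordinate, sorted with cumulative weight:
  x=1 (N7, w=50) cum 50
  x=2 (N3, w=8) cum 58
  x=5 (N5, w=50) cum 108
  x=7 (N1, w=10) cum 118  ← median
  x=9 (N2, w=70) cum 188
  x=15 (N4, w=20) cum 208
  x=15 (N6, w=15) cum 223
⇒ x* = 7
y-coordinate, sorted with cumulative weight:
  y=0 (N1, w=10) cum 10
  y=1 (N6, w=15) cum 25
  y=13 (N3, w=8) cum 33
  y=14 (N4, w=20) cum 53
  y=17 (N5, w=50) cum 103
  y=18 (N7, w=50) cum 153  ← median
  y=19 (N2, w=70) cum 223
⇒ y* = 18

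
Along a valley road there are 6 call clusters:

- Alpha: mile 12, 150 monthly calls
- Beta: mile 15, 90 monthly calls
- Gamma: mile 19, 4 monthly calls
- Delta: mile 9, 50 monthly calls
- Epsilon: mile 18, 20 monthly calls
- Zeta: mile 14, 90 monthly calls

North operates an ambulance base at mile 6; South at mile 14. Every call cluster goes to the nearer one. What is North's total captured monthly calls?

The indifferent point is the midpoint (6+14)/2 = 10; call clusters left of it (closer to North at 6) go to North, those right go to South.
  Delta at 9 (w=50) → North
  Alpha at 12 (w=150) → South
  Zeta at 14 (w=90) → South
  Beta at 15 (w=90) → South
  Epsilon at 18 (w=20) → South
  Gamma at 19 (w=4) → South
North captures 50; South captures 354.

50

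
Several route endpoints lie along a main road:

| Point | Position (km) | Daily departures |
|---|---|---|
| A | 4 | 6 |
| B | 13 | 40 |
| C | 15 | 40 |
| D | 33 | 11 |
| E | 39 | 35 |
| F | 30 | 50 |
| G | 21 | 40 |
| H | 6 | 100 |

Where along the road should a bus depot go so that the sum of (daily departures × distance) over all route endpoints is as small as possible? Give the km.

For a sum of weighted absolute distances on a line, the optimum is the weighted median (not the mean). Total weight W = 322; half-weight = 161.
Sort by position and accumulate weight:
  km 4 (A, w=6) → cum 6
  km 6 (H, w=100) → cum 106
  km 13 (B, w=40) → cum 146
  km 15 (C, w=40) → cum 186  ≥ 161 → median here
  km 21 (G, w=40) → cum 226
  km 30 (F, w=50) → cum 276
  km 33 (D, w=11) → cum 287
  km 39 (E, w=35) → cum 322
Optimal location: km 15.

x = 15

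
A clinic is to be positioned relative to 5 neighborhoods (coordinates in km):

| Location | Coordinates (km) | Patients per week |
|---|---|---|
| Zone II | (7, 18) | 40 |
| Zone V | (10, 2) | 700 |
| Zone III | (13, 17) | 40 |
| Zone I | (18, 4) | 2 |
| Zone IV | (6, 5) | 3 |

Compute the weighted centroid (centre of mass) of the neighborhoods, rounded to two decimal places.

(10.01, 3.60)

The minimiser of Σwᵢ‖p−pᵢ‖² is the weighted centroid p* = (Σwᵢpᵢ)/(Σwᵢ).
Σwᵢ = 785.
Σwᵢxᵢ = 40·7 + 700·10 + 40·13 + 2·18 + 3·6 = 7854.
Σwᵢyᵢ = 40·18 + 700·2 + 40·17 + 2·4 + 3·5 = 2823.
x* = 7854/785 = 10.01, y* = 2823/785 = 3.60.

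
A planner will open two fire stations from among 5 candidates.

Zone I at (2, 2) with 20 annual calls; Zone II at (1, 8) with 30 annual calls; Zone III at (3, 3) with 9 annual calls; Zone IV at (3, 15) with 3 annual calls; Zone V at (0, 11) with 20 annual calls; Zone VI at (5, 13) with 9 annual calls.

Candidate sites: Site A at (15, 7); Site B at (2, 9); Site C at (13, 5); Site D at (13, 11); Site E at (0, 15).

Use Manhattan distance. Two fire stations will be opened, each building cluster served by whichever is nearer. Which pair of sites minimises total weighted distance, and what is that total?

Evaluate every pair (each demand assigned to the nearer of the two):
  {Site B, Site E}: total = 415
  {Site A, Site B}: total = 427
  {Site B, Site C}: total = 427
  {Site B, Site D}: total = 427
  {Site C, Site E}: total = 780
  {Site A, Site E}: total = 827
  {Site D, Site E}: total = 827
  {Site C, Site D}: total = 1230
  {Site A, Site D}: total = 1346
  {Site A, Site C}: total = 1422
Best pair: {Site B, Site E} with total 415.

{Site B, Site E}, total 415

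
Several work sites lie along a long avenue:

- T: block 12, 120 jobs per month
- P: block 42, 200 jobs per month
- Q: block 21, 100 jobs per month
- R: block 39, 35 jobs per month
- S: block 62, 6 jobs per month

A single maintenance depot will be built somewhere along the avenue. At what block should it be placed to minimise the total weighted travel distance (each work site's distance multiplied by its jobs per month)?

x = 39

For a sum of weighted absolute distances on a line, the optimum is the weighted median (not the mean). Total weight W = 461; half-weight = 230.5.
Sort by position and accumulate weight:
  block 12 (T, w=120) → cum 120
  block 21 (Q, w=100) → cum 220
  block 39 (R, w=35) → cum 255  ≥ 230.5 → median here
  block 42 (P, w=200) → cum 455
  block 62 (S, w=6) → cum 461
Optimal location: block 39.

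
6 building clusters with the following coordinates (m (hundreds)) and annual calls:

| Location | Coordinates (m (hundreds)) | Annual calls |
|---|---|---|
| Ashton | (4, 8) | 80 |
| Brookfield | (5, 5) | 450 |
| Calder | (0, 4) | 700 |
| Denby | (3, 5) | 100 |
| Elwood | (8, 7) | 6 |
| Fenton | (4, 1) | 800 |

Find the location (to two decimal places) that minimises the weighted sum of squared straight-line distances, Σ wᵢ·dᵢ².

The minimiser of Σwᵢ‖p−pᵢ‖² is the weighted centroid p* = (Σwᵢpᵢ)/(Σwᵢ).
Σwᵢ = 2136.
Σwᵢxᵢ = 80·4 + 450·5 + 700·0 + 100·3 + 6·8 + 800·4 = 6118.
Σwᵢyᵢ = 80·8 + 450·5 + 700·4 + 100·5 + 6·7 + 800·1 = 7032.
x* = 6118/2136 = 2.86, y* = 7032/2136 = 3.29.

(2.86, 3.29)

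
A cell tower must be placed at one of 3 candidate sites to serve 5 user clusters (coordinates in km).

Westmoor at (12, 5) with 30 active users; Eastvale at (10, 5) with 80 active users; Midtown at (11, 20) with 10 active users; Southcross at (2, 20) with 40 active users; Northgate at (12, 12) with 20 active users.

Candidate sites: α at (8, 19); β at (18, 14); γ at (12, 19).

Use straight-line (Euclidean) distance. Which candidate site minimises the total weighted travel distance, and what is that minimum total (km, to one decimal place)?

Total weighted distance at each candidate:
  α (8, 19): total = 2004.4
  β (18, 14): total = 2190.0
  γ (12, 19): total = 2107.5
Minimum is at α with total 2004.4 km.

α, total 2004.4 km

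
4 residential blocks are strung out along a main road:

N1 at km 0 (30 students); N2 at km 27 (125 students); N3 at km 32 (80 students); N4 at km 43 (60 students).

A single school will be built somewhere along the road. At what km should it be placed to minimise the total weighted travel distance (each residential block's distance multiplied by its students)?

For a sum of weighted absolute distances on a line, the optimum is the weighted median (not the mean). Total weight W = 295; half-weight = 147.5.
Sort by position and accumulate weight:
  km 0 (N1, w=30) → cum 30
  km 27 (N2, w=125) → cum 155  ≥ 147.5 → median here
  km 32 (N3, w=80) → cum 235
  km 43 (N4, w=60) → cum 295
Optimal location: km 27.

x = 27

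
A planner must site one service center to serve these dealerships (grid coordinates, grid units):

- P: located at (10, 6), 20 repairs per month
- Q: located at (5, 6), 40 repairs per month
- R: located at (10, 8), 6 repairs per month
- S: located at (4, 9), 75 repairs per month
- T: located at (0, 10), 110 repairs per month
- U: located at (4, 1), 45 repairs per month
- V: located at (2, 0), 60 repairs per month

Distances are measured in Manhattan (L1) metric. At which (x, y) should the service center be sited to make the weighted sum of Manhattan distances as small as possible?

Manhattan distance separates: Σwᵢ(|x−xᵢ|+|y−yᵢ|) = Σwᵢ|x−xᵢ| + Σwᵢ|y−yᵢ|, so x and y are optimised independently as 1-D weighted medians.
Total weight W = 356; half = 178.
x-coordinate, sorted with cumulative weight:
  x=0 (T, w=110) cum 110
  x=2 (V, w=60) cum 170
  x=4 (S, w=75) cum 245  ← median
  x=4 (U, w=45) cum 290
  x=5 (Q, w=40) cum 330
  x=10 (P, w=20) cum 350
  x=10 (R, w=6) cum 356
⇒ x* = 4
y-coordinate, sorted with cumulative weight:
  y=0 (V, w=60) cum 60
  y=1 (U, w=45) cum 105
  y=6 (P, w=20) cum 125
  y=6 (Q, w=40) cum 165
  y=8 (R, w=6) cum 171
  y=9 (S, w=75) cum 246  ← median
  y=10 (T, w=110) cum 356
⇒ y* = 9

(4, 9)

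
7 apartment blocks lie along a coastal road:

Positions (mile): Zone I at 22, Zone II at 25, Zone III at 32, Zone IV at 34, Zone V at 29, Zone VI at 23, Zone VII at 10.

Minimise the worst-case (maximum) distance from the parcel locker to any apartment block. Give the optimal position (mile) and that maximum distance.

The 1-center on a line is the midpoint of the two extreme points: leftmost at 10, rightmost at 34.
Optimal location = (10 + 34)/2 = 22; maximum distance = (34 − 10)/2 = 12.

location 22, max distance 12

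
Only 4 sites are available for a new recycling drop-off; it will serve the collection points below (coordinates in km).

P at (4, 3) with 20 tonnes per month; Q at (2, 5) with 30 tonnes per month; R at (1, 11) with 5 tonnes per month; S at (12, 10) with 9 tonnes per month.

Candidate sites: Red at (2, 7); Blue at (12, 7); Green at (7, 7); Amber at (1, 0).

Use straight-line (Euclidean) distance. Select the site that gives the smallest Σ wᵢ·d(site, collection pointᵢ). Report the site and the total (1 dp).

Total weighted distance at each candidate:
  Red (2, 7): total = 264.0
  Blue (12, 7): total = 570.4
  Green (7, 7): total = 350.1
  Amber (1, 0): total = 426.6
Minimum is at Red with total 264.0 km.

Red, total 264.0 km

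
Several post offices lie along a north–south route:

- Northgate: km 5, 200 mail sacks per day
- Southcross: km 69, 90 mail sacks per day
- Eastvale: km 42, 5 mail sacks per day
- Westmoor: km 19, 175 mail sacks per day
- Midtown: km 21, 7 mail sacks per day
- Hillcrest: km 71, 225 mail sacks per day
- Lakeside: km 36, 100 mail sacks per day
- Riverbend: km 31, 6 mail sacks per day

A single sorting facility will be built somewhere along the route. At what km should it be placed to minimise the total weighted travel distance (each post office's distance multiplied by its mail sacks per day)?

x = 36

For a sum of weighted absolute distances on a line, the optimum is the weighted median (not the mean). Total weight W = 808; half-weight = 404.
Sort by position and accumulate weight:
  km 5 (Northgate, w=200) → cum 200
  km 19 (Westmoor, w=175) → cum 375
  km 21 (Midtown, w=7) → cum 382
  km 31 (Riverbend, w=6) → cum 388
  km 36 (Lakeside, w=100) → cum 488  ≥ 404 → median here
  km 42 (Eastvale, w=5) → cum 493
  km 69 (Southcross, w=90) → cum 583
  km 71 (Hillcrest, w=225) → cum 808
Optimal location: km 36.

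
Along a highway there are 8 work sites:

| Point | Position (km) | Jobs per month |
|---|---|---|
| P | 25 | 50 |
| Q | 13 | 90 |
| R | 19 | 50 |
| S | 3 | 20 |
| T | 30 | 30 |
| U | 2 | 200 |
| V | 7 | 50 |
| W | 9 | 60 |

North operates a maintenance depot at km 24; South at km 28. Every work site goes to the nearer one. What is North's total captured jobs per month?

The indifferent point is the midpoint (24+28)/2 = 26; work sites left of it (closer to North at 24) go to North, those right go to South.
  U at 2 (w=200) → North
  S at 3 (w=20) → North
  V at 7 (w=50) → North
  W at 9 (w=60) → North
  Q at 13 (w=90) → North
  R at 19 (w=50) → North
  P at 25 (w=50) → North
  T at 30 (w=30) → South
North captures 520; South captures 30.

520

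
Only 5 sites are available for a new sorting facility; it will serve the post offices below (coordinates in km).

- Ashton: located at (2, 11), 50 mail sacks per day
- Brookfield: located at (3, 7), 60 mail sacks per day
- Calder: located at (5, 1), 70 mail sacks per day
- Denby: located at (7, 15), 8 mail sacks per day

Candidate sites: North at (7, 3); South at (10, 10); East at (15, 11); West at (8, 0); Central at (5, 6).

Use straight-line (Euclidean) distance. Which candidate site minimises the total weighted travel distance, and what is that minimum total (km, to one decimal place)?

Central, total 849.5 km

Total weighted distance at each candidate:
  North (7, 3): total = 1105.1
  South (10, 10): total = 1627.4
  East (15, 11): total = 2470.5
  West (8, 0): total = 1484.3
  Central (5, 6): total = 849.5
Minimum is at Central with total 849.5 km.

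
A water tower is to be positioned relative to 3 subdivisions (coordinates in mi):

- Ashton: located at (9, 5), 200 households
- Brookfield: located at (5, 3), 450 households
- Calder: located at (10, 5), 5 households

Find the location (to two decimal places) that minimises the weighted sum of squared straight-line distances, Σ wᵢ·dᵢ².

(6.26, 3.63)

The minimiser of Σwᵢ‖p−pᵢ‖² is the weighted centroid p* = (Σwᵢpᵢ)/(Σwᵢ).
Σwᵢ = 655.
Σwᵢxᵢ = 200·9 + 450·5 + 5·10 = 4100.
Σwᵢyᵢ = 200·5 + 450·3 + 5·5 = 2375.
x* = 4100/655 = 6.26, y* = 2375/655 = 3.63.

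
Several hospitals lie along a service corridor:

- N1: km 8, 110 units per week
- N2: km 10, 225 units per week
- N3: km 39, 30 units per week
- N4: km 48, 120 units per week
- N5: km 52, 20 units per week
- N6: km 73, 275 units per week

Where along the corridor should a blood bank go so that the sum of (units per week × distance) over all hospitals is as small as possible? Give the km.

x = 48

For a sum of weighted absolute distances on a line, the optimum is the weighted median (not the mean). Total weight W = 780; half-weight = 390.
Sort by position and accumulate weight:
  km 8 (N1, w=110) → cum 110
  km 10 (N2, w=225) → cum 335
  km 39 (N3, w=30) → cum 365
  km 48 (N4, w=120) → cum 485  ≥ 390 → median here
  km 52 (N5, w=20) → cum 505
  km 73 (N6, w=275) → cum 780
Optimal location: km 48.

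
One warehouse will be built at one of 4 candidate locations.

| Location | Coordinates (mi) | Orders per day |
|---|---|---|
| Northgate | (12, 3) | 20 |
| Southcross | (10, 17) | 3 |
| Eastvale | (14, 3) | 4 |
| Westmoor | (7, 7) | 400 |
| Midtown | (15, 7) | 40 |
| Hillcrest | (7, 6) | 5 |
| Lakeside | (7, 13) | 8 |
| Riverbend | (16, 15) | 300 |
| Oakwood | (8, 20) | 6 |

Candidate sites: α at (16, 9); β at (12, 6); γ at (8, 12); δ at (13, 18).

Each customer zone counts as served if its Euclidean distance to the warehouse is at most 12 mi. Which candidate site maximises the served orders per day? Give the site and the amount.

γ, covering 786

Coverage radius r = 12 mi; a point is covered iff (Δx)²+(Δy)² ≤ 12² = 144.
  α (16, 9): covers {Northgate, Southcross, Eastvale, Westmoor, Midtown, Hillcrest, Lakeside, Riverbend} → 780
  β (12, 6): covers {Northgate, Southcross, Eastvale, Westmoor, Midtown, Hillcrest, Lakeside, Riverbend} → 780
  γ (8, 12): covers {Northgate, Southcross, Eastvale, Westmoor, Midtown, Hillcrest, Lakeside, Riverbend, Oakwood} → 786
  δ (13, 18): covers {Southcross, Midtown, Lakeside, Riverbend, Oakwood} → 357
Maximum coverage at γ: 786 orders per day.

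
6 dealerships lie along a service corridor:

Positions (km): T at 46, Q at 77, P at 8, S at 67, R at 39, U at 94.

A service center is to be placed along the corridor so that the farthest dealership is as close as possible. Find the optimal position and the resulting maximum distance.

location 51, max distance 43

The 1-center on a line is the midpoint of the two extreme points: leftmost at 8, rightmost at 94.
Optimal location = (8 + 94)/2 = 51; maximum distance = (94 − 8)/2 = 43.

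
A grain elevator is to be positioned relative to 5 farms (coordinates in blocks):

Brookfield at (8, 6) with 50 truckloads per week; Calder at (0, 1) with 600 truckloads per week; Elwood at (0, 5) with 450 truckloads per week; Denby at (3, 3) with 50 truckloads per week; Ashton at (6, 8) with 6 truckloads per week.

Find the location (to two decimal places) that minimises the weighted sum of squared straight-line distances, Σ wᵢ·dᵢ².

(0.51, 2.90)

The minimiser of Σwᵢ‖p−pᵢ‖² is the weighted centroid p* = (Σwᵢpᵢ)/(Σwᵢ).
Σwᵢ = 1156.
Σwᵢxᵢ = 50·8 + 600·0 + 450·0 + 50·3 + 6·6 = 586.
Σwᵢyᵢ = 50·6 + 600·1 + 450·5 + 50·3 + 6·8 = 3348.
x* = 586/1156 = 0.51, y* = 3348/1156 = 2.90.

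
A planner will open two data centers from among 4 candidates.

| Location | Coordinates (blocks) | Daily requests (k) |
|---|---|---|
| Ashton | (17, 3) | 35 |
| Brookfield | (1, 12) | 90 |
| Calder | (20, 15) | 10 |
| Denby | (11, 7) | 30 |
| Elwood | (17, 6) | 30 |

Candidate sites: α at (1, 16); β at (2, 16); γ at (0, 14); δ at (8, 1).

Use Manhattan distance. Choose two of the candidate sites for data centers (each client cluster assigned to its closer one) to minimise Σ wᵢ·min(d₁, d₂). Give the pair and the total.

Evaluate every pair (each demand assigned to the nearer of the two):
  {γ, δ}: total = 1555
  {α, δ}: total = 1635
  {β, δ}: total = 1715
  {β, γ}: total = 2730
  {α, γ}: total = 2740
  {α, β}: total = 2820
Best pair: {γ, δ} with total 1555.

{γ, δ}, total 1555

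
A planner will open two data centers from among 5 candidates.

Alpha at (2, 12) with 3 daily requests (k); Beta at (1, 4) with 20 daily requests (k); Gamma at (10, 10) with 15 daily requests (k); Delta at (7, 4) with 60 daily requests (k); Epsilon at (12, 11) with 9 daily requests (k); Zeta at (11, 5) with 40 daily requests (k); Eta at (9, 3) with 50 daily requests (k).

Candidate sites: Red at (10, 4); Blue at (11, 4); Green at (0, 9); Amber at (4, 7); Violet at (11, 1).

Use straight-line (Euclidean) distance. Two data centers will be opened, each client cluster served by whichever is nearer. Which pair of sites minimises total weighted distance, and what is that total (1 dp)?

{Red, Amber}, total 563.8

Evaluate every pair (each demand assigned to the nearer of the two):
  {Red, Amber}: total = 563.8
  {Red, Green}: total = 575.6
  {Blue, Amber}: total = 647.7
  {Red, Blue}: total = 658.3
  {Blue, Green}: total = 659.5
  {Red, Violet}: total = 676.7
  {Blue, Violet}: total = 782.8
  {Amber, Violet}: total = 838.1
  {Green, Violet}: total = 940.5
  {Green, Amber}: total = 1142.7
Best pair: {Red, Amber} with total 563.8.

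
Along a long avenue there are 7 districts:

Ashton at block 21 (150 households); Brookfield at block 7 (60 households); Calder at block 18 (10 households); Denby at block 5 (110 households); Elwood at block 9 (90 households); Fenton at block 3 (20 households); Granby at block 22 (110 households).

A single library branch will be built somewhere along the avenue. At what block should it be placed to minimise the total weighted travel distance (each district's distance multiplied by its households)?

x = 9

For a sum of weighted absolute distances on a line, the optimum is the weighted median (not the mean). Total weight W = 550; half-weight = 275.
Sort by position and accumulate weight:
  block 3 (Fenton, w=20) → cum 20
  block 5 (Denby, w=110) → cum 130
  block 7 (Brookfield, w=60) → cum 190
  block 9 (Elwood, w=90) → cum 280  ≥ 275 → median here
  block 18 (Calder, w=10) → cum 290
  block 21 (Ashton, w=150) → cum 440
  block 22 (Granby, w=110) → cum 550
Optimal location: block 9.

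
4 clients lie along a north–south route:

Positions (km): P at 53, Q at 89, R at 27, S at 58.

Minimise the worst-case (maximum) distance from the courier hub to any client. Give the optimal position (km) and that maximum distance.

location 58, max distance 31

The 1-center on a line is the midpoint of the two extreme points: leftmost at 27, rightmost at 89.
Optimal location = (27 + 89)/2 = 58; maximum distance = (89 − 27)/2 = 31.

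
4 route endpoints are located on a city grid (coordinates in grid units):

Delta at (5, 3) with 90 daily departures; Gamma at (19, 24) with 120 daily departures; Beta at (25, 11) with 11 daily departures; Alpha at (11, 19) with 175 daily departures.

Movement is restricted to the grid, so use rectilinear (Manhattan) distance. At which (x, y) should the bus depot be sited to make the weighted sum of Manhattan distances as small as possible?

Manhattan distance separates: Σwᵢ(|x−xᵢ|+|y−yᵢ|) = Σwᵢ|x−xᵢ| + Σwᵢ|y−yᵢ|, so x and y are optimised independently as 1-D weighted medians.
Total weight W = 396; half = 198.
x-coordinate, sorted with cumulative weight:
  x=5 (Delta, w=90) cum 90
  x=11 (Alpha, w=175) cum 265  ← median
  x=19 (Gamma, w=120) cum 385
  x=25 (Beta, w=11) cum 396
⇒ x* = 11
y-coordinate, sorted with cumulative weight:
  y=3 (Delta, w=90) cum 90
  y=11 (Beta, w=11) cum 101
  y=19 (Alpha, w=175) cum 276  ← median
  y=24 (Gamma, w=120) cum 396
⇒ y* = 19

(11, 19)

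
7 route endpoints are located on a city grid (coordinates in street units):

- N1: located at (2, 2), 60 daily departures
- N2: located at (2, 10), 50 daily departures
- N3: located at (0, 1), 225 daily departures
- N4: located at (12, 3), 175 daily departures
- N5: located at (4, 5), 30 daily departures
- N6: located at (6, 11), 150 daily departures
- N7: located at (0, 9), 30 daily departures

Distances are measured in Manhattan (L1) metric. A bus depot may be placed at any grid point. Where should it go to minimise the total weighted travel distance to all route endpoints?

Manhattan distance separates: Σwᵢ(|x−xᵢ|+|y−yᵢ|) = Σwᵢ|x−xᵢ| + Σwᵢ|y−yᵢ|, so x and y are optimised independently as 1-D weighted medians.
Total weight W = 720; half = 360.
x-coordinate, sorted with cumulative weight:
  x=0 (N3, w=225) cum 225
  x=0 (N7, w=30) cum 255
  x=2 (N1, w=60) cum 315
  x=2 (N2, w=50) cum 365  ← median
  x=4 (N5, w=30) cum 395
  x=6 (N6, w=150) cum 545
  x=12 (N4, w=175) cum 720
⇒ x* = 2
y-coordinate, sorted with cumulative weight:
  y=1 (N3, w=225) cum 225
  y=2 (N1, w=60) cum 285
  y=3 (N4, w=175) cum 460  ← median
  y=5 (N5, w=30) cum 490
  y=9 (N7, w=30) cum 520
  y=10 (N2, w=50) cum 570
  y=11 (N6, w=150) cum 720
⇒ y* = 3

(2, 3)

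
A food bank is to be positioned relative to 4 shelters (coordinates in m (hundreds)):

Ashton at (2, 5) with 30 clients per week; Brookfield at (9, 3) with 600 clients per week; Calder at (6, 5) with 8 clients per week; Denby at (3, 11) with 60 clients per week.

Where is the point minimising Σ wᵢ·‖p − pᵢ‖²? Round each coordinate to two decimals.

(8.15, 3.80)

The minimiser of Σwᵢ‖p−pᵢ‖² is the weighted centroid p* = (Σwᵢpᵢ)/(Σwᵢ).
Σwᵢ = 698.
Σwᵢxᵢ = 30·2 + 600·9 + 8·6 + 60·3 = 5688.
Σwᵢyᵢ = 30·5 + 600·3 + 8·5 + 60·11 = 2650.
x* = 5688/698 = 8.15, y* = 2650/698 = 3.80.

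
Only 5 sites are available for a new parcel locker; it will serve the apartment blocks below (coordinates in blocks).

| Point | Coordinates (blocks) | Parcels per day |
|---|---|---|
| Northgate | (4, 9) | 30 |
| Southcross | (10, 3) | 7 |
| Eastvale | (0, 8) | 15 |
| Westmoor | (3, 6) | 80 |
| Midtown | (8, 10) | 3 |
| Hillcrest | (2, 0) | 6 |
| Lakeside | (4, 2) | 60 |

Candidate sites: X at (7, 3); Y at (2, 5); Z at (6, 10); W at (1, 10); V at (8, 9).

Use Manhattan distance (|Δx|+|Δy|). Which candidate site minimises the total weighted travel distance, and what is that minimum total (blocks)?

Total weighted distance at each candidate:
  X (7, 3): total = 1343
  Y (2, 5): total = 848
  Z (6, 10): total = 1537
  W (1, 10): total = 1504
  V (8, 9): total = 1704
Minimum is at Y with total 848 blocks.

Y, total 848 blocks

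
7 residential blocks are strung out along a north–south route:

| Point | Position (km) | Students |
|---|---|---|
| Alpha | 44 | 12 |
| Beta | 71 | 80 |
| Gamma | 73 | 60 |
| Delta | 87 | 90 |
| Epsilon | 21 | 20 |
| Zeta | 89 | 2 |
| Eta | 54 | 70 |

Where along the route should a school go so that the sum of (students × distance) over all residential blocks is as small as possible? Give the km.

x = 71

For a sum of weighted absolute distances on a line, the optimum is the weighted median (not the mean). Total weight W = 334; half-weight = 167.
Sort by position and accumulate weight:
  km 21 (Epsilon, w=20) → cum 20
  km 44 (Alpha, w=12) → cum 32
  km 54 (Eta, w=70) → cum 102
  km 71 (Beta, w=80) → cum 182  ≥ 167 → median here
  km 73 (Gamma, w=60) → cum 242
  km 87 (Delta, w=90) → cum 332
  km 89 (Zeta, w=2) → cum 334
Optimal location: km 71.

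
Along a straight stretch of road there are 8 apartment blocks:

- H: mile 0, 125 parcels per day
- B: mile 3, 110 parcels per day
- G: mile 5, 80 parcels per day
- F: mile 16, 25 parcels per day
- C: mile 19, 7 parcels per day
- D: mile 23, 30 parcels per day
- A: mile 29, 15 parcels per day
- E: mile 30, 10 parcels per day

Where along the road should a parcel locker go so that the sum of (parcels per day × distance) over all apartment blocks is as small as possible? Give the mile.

For a sum of weighted absolute distances on a line, the optimum is the weighted median (not the mean). Total weight W = 402; half-weight = 201.
Sort by position and accumulate weight:
  mile 0 (H, w=125) → cum 125
  mile 3 (B, w=110) → cum 235  ≥ 201 → median here
  mile 5 (G, w=80) → cum 315
  mile 16 (F, w=25) → cum 340
  mile 19 (C, w=7) → cum 347
  mile 23 (D, w=30) → cum 377
  mile 29 (A, w=15) → cum 392
  mile 30 (E, w=10) → cum 402
Optimal location: mile 3.

x = 3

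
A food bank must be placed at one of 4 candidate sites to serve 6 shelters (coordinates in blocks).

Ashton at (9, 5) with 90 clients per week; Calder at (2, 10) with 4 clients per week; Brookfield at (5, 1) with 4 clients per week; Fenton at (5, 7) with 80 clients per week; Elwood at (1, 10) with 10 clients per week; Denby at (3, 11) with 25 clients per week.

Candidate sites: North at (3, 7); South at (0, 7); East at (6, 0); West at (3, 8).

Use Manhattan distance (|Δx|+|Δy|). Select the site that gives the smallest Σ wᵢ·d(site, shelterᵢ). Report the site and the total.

North, total 1078 blocks

Total weighted distance at each candidate:
  North (3, 7): total = 1078
  South (0, 7): total = 1669
  East (6, 0): total = 1924
  West (3, 8): total = 1213
Minimum is at North with total 1078 blocks.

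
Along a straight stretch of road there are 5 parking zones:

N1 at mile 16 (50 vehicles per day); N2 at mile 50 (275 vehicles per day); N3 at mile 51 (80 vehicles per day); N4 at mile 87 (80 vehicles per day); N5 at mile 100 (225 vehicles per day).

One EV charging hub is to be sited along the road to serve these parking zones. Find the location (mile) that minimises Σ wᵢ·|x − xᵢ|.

x = 51

For a sum of weighted absolute distances on a line, the optimum is the weighted median (not the mean). Total weight W = 710; half-weight = 355.
Sort by position and accumulate weight:
  mile 16 (N1, w=50) → cum 50
  mile 50 (N2, w=275) → cum 325
  mile 51 (N3, w=80) → cum 405  ≥ 355 → median here
  mile 87 (N4, w=80) → cum 485
  mile 100 (N5, w=225) → cum 710
Optimal location: mile 51.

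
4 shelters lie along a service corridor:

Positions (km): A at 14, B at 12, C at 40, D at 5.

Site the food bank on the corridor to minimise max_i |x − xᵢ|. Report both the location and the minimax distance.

location 22.5, max distance 17.5

The 1-center on a line is the midpoint of the two extreme points: leftmost at 5, rightmost at 40.
Optimal location = (5 + 40)/2 = 22.5; maximum distance = (40 − 5)/2 = 17.5.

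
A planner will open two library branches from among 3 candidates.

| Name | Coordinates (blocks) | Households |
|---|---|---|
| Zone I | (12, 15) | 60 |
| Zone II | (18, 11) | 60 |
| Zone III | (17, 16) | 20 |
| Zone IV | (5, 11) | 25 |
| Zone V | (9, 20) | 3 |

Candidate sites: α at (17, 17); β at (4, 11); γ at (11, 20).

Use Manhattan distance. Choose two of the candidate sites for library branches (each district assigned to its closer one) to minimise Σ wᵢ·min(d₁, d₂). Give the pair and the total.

{α, β}, total 918

Evaluate every pair (each demand assigned to the nearer of the two):
  {α, β}: total = 918
  {α, γ}: total = 1181
  {β, γ}: total = 1431
Best pair: {α, β} with total 918.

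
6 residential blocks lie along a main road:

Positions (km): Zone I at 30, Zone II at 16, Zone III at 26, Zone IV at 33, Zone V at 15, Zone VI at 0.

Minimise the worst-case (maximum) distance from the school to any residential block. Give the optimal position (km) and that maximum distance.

The 1-center on a line is the midpoint of the two extreme points: leftmost at 0, rightmost at 33.
Optimal location = (0 + 33)/2 = 16.5; maximum distance = (33 − 0)/2 = 16.5.

location 16.5, max distance 16.5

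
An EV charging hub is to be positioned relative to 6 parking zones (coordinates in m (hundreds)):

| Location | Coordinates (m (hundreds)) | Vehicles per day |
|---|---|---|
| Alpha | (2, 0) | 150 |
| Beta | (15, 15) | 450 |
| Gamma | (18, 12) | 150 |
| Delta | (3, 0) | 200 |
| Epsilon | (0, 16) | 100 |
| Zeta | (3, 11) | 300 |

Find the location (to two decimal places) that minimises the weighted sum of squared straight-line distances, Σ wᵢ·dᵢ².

The minimiser of Σwᵢ‖p−pᵢ‖² is the weighted centroid p* = (Σwᵢpᵢ)/(Σwᵢ).
Σwᵢ = 1350.
Σwᵢxᵢ = 150·2 + 450·15 + 150·18 + 200·3 + 100·0 + 300·3 = 11250.
Σwᵢyᵢ = 150·0 + 450·15 + 150·12 + 200·0 + 100·16 + 300·11 = 13450.
x* = 11250/1350 = 8.33, y* = 13450/1350 = 9.96.

(8.33, 9.96)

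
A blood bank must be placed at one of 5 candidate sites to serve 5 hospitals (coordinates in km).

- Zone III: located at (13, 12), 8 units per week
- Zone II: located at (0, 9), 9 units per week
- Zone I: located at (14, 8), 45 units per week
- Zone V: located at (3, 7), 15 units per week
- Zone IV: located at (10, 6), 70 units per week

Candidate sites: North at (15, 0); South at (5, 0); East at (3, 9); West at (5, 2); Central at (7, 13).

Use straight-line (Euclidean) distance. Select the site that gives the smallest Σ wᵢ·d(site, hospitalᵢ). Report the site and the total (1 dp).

Central, total 1149.6 km

Total weighted distance at each candidate:
  North (15, 0): total = 1372.7
  South (5, 0): total = 1405.8
  East (3, 9): total = 1170.7
  West (5, 2): total = 1195.6
  Central (7, 13): total = 1149.6
Minimum is at Central with total 1149.6 km.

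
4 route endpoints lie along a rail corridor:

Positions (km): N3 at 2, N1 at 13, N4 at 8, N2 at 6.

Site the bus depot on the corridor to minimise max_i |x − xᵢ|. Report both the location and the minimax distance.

location 7.5, max distance 5.5

The 1-center on a line is the midpoint of the two extreme points: leftmost at 2, rightmost at 13.
Optimal location = (2 + 13)/2 = 7.5; maximum distance = (13 − 2)/2 = 5.5.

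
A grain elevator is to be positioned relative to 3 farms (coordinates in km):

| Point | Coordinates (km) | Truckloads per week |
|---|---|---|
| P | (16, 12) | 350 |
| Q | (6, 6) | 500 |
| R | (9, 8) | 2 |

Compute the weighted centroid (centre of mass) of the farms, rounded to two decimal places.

(10.12, 8.47)

The minimiser of Σwᵢ‖p−pᵢ‖² is the weighted centroid p* = (Σwᵢpᵢ)/(Σwᵢ).
Σwᵢ = 852.
Σwᵢxᵢ = 350·16 + 500·6 + 2·9 = 8618.
Σwᵢyᵢ = 350·12 + 500·6 + 2·8 = 7216.
x* = 8618/852 = 10.12, y* = 7216/852 = 8.47.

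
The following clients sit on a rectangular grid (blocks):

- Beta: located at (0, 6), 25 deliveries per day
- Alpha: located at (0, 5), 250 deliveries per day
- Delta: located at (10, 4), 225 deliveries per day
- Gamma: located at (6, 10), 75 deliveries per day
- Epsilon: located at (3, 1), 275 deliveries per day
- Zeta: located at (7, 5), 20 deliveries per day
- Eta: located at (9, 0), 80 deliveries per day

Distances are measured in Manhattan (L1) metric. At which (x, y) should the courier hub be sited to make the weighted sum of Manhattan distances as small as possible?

Manhattan distance separates: Σwᵢ(|x−xᵢ|+|y−yᵢ|) = Σwᵢ|x−xᵢ| + Σwᵢ|y−yᵢ|, so x and y are optimised independently as 1-D weighted medians.
Total weight W = 950; half = 475.
x-coordinate, sorted with cumulative weight:
  x=0 (Beta, w=25) cum 25
  x=0 (Alpha, w=250) cum 275
  x=3 (Epsilon, w=275) cum 550  ← median
  x=6 (Gamma, w=75) cum 625
  x=7 (Zeta, w=20) cum 645
  x=9 (Eta, w=80) cum 725
  x=10 (Delta, w=225) cum 950
⇒ x* = 3
y-coordinate, sorted with cumulative weight:
  y=0 (Eta, w=80) cum 80
  y=1 (Epsilon, w=275) cum 355
  y=4 (Delta, w=225) cum 580  ← median
  y=5 (Alpha, w=250) cum 830
  y=5 (Zeta, w=20) cum 850
  y=6 (Beta, w=25) cum 875
  y=10 (Gamma, w=75) cum 950
⇒ y* = 4

(3, 4)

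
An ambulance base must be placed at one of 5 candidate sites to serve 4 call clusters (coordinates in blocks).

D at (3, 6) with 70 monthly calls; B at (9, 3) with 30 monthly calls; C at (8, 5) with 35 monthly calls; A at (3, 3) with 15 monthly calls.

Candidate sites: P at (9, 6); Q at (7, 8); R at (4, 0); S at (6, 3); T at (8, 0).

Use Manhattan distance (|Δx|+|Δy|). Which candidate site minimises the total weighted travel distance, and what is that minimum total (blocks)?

S, total 695 blocks

Total weighted distance at each candidate:
  P (9, 6): total = 715
  Q (7, 8): total = 905
  R (4, 0): total = 1105
  S (6, 3): total = 695
  T (8, 0): total = 1185
Minimum is at S with total 695 blocks.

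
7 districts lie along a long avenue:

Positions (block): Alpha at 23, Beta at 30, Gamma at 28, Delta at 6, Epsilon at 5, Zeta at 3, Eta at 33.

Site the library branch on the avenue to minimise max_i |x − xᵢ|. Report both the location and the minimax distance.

location 18, max distance 15

The 1-center on a line is the midpoint of the two extreme points: leftmost at 3, rightmost at 33.
Optimal location = (3 + 33)/2 = 18; maximum distance = (33 − 3)/2 = 15.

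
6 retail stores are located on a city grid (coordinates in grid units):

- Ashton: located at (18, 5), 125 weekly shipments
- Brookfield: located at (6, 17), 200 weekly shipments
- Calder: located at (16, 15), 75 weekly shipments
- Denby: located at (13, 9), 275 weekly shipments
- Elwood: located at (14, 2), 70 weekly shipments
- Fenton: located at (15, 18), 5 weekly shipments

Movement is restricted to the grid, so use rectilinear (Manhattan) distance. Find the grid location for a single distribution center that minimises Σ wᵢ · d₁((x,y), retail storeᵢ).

Manhattan distance separates: Σwᵢ(|x−xᵢ|+|y−yᵢ|) = Σwᵢ|x−xᵢ| + Σwᵢ|y−yᵢ|, so x and y are optimised independently as 1-D weighted medians.
Total weight W = 750; half = 375.
x-coordinate, sorted with cumulative weight:
  x=6 (Brookfield, w=200) cum 200
  x=13 (Denby, w=275) cum 475  ← median
  x=14 (Elwood, w=70) cum 545
  x=15 (Fenton, w=5) cum 550
  x=16 (Calder, w=75) cum 625
  x=18 (Ashton, w=125) cum 750
⇒ x* = 13
y-coordinate, sorted with cumulative weight:
  y=2 (Elwood, w=70) cum 70
  y=5 (Ashton, w=125) cum 195
  y=9 (Denby, w=275) cum 470  ← median
  y=15 (Calder, w=75) cum 545
  y=17 (Brookfield, w=200) cum 745
  y=18 (Fenton, w=5) cum 750
⇒ y* = 9

(13, 9)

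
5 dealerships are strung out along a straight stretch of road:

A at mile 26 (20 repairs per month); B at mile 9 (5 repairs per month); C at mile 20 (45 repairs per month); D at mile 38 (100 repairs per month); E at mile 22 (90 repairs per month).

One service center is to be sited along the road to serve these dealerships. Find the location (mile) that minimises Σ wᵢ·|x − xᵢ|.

x = 22

For a sum of weighted absolute distances on a line, the optimum is the weighted median (not the mean). Total weight W = 260; half-weight = 130.
Sort by position and accumulate weight:
  mile 9 (B, w=5) → cum 5
  mile 20 (C, w=45) → cum 50
  mile 22 (E, w=90) → cum 140  ≥ 130 → median here
  mile 26 (A, w=20) → cum 160
  mile 38 (D, w=100) → cum 260
Optimal location: mile 22.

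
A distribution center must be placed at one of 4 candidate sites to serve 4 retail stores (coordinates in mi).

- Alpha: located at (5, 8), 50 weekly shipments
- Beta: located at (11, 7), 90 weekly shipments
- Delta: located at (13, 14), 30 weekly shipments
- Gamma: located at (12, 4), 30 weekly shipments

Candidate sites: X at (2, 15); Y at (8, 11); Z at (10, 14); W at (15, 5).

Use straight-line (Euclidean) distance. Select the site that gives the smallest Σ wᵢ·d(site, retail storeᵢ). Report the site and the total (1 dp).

Y, total 1078.9 mi

Total weighted distance at each candidate:
  X (2, 15): total = 2241.9
  Y (8, 11): total = 1078.9
  Z (10, 14): total = 1422.8
  W (15, 5): total = 1296.0
Minimum is at Y with total 1078.9 mi.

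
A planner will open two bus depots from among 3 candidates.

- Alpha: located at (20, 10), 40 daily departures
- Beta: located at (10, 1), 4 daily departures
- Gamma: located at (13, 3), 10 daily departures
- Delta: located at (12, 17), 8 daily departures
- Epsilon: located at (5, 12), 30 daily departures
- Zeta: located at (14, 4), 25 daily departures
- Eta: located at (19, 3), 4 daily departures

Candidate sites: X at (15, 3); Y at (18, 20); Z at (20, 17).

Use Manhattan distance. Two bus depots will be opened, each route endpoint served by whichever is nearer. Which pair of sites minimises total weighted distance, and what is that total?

{X, Z}, total 1028

Evaluate every pair (each demand assigned to the nearer of the two):
  {X, Z}: total = 1028
  {X, Y}: total = 1236
  {Y, Z}: total = 1793
Best pair: {X, Z} with total 1028.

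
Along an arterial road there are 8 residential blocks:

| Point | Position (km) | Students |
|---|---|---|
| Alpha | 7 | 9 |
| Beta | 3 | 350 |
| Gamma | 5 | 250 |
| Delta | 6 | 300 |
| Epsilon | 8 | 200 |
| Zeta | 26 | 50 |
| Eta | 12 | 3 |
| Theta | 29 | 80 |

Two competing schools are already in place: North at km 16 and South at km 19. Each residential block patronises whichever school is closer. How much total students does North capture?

The indifferent point is the midpoint (16+19)/2 = 17.5; residential blocks left of it (closer to North at 16) go to North, those right go to South.
  Beta at 3 (w=350) → North
  Gamma at 5 (w=250) → North
  Delta at 6 (w=300) → North
  Alpha at 7 (w=9) → North
  Epsilon at 8 (w=200) → North
  Eta at 12 (w=3) → North
  Zeta at 26 (w=50) → South
  Theta at 29 (w=80) → South
North captures 1112; South captures 130.

1112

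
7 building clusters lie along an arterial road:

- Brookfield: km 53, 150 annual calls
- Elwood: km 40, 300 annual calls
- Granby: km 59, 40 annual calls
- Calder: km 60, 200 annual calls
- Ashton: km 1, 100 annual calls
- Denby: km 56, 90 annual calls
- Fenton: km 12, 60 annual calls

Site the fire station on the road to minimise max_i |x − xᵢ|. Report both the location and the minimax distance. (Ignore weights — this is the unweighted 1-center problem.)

The 1-center on a line is the midpoint of the two extreme points: leftmost at 1, rightmost at 60.
Optimal location = (1 + 60)/2 = 30.5; maximum distance = (60 − 1)/2 = 29.5.

location 30.5, max distance 29.5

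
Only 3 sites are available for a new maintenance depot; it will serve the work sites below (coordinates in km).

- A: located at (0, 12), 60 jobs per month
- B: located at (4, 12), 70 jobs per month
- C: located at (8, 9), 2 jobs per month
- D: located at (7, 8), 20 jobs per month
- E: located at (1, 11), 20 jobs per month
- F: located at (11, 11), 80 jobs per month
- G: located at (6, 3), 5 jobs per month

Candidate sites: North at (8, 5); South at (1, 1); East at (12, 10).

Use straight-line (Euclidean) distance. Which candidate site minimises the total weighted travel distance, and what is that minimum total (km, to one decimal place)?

East, total 1803.3 km

Total weighted distance at each candidate:
  North (8, 5): total = 2008.6
  South (1, 1): total = 3024.8
  East (12, 10): total = 1803.3
Minimum is at East with total 1803.3 km.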